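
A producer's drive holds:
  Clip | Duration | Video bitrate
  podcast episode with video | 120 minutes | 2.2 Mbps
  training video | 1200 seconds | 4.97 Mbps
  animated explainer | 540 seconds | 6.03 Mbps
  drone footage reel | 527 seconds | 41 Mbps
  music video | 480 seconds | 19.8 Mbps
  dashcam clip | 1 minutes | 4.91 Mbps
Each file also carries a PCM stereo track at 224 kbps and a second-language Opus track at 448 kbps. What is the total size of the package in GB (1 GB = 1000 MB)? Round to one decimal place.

7.9 GB

Audio total: 224 + 448 = 672 kbps = 0.672 Mbps.
podcast episode with video: 2.872 Mbps × 7200 s = 20678.4 Mb
training video: 5.642 Mbps × 1200 s = 6770.4 Mb
animated explainer: 6.702 Mbps × 540 s = 3619.1 Mb
drone footage reel: 41.672 Mbps × 527 s = 21961.1 Mb
music video: 20.472 Mbps × 480 s = 9826.6 Mb
dashcam clip: 5.582 Mbps × 60 s = 334.9 Mb
Total: 63190.5 Mb = 7898.8 MB.
= 7.899 GB.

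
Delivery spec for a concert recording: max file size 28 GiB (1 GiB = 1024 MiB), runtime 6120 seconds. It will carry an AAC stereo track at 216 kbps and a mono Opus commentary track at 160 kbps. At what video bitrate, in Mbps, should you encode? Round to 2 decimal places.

38.92 Mbps

Budget: 28 GiB = 240518.2 Mb.
Total bitrate budget: 240518.2 Mb / 6120 s = 39.300 Mbps.
Audio total: 216 + 160 = 376 kbps = 0.376 Mbps.
Video: 39.300 − 0.376 = 38.924 Mbps.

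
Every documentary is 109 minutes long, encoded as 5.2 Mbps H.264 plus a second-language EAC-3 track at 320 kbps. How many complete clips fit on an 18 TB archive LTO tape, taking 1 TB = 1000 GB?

3988

109 min = 6540 s
Audio: 320 kbps = 0.320 Mbps.
Total bitrate: 5.520 Mbps.
Per item: 5.520 Mbps × 6540 s = 36,101 Mb = 4,513 MB.
Capacity: 18 TB = 144,000,000 Mb; 3988.83 items → 3988 complete.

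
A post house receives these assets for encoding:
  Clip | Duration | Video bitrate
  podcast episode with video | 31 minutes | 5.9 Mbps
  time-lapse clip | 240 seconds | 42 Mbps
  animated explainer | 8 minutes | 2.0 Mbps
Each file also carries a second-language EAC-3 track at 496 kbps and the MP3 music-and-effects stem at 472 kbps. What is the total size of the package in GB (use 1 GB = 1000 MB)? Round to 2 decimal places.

Audio total: 496 + 472 = 968 kbps = 0.968 Mbps.
podcast episode with video: 6.868 Mbps × 1860 s = 12774.5 Mb
time-lapse clip: 42.968 Mbps × 240 s = 10312.3 Mb
animated explainer: 2.968 Mbps × 480 s = 1424.6 Mb
Total: 24511.4 Mb = 3063.9 MB.
= 3.064 GB.

3.06 GB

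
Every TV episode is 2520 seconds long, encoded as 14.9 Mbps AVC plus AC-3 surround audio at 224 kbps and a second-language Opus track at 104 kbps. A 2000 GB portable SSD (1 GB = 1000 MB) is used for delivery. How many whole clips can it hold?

416

Audio total: 224 + 104 = 328 kbps = 0.328 Mbps.
Total bitrate: 15.228 Mbps.
Per item: 15.228 Mbps × 2520 s = 38,375 Mb = 4,797 MB.
Capacity: 2000 GB = 16,000,000 Mb; 416.94 items → 416 complete.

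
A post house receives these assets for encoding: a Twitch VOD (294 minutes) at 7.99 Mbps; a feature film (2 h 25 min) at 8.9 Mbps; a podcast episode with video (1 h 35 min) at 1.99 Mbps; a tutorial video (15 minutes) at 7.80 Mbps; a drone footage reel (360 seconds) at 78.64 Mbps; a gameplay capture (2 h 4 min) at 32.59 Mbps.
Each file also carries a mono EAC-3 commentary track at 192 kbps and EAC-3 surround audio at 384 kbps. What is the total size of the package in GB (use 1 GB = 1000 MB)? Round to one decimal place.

Audio total: 192 + 384 = 576 kbps = 0.576 Mbps.
Twitch VOD: 8.566 Mbps × 17640 s = 151104.2 Mb
feature film: 9.476 Mbps × 8700 s = 82441.2 Mb
podcast episode with video: 2.566 Mbps × 5700 s = 14626.2 Mb
tutorial video: 8.376 Mbps × 900 s = 7538.4 Mb
drone footage reel: 79.216 Mbps × 360 s = 28517.8 Mb
gameplay capture: 33.166 Mbps × 7440 s = 246755.0 Mb
Total: 530982.8 Mb = 66372.9 MB.
= 66.37 GB.

66.4 GB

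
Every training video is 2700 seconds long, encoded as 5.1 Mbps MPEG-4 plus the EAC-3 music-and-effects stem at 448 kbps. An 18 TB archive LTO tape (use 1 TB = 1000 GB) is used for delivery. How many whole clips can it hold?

9613

Audio: 448 kbps = 0.448 Mbps.
Total bitrate: 5.548 Mbps.
Per item: 5.548 Mbps × 2700 s = 14,980 Mb = 1,872 MB.
Capacity: 18 TB = 144,000,000 Mb; 9613.07 items → 9613 complete.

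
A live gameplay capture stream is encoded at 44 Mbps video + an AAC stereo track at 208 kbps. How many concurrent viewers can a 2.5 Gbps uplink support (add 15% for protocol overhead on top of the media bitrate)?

Audio: 208 kbps = 0.208 Mbps.
Per-viewer media rate: 44.208 Mbps.
On the wire with 15% overhead: 50.839 Mbps.
2.5 Gbps = 2,500 Mbps; 2,500 / 50.839 = 49.17 → 49 viewers.

49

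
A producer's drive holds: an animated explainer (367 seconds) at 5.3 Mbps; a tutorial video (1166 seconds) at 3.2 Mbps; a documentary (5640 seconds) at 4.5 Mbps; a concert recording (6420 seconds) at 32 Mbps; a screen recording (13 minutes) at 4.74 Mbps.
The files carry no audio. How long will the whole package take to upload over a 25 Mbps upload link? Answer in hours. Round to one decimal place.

2.7 hours

animated explainer: 5.300 Mbps × 367 s = 1945.1 Mb
tutorial video: 3.200 Mbps × 1166 s = 3731.2 Mb
documentary: 4.500 Mbps × 5640 s = 25380.0 Mb
concert recording: 32.000 Mbps × 6420 s = 205440.0 Mb
screen recording: 4.740 Mbps × 780 s = 3697.2 Mb
Total: 240193.5 Mb = 30024.2 MB.
At 25 Mbps: 240193.5 / 25 = 9608 s ≈ 2.67 hours.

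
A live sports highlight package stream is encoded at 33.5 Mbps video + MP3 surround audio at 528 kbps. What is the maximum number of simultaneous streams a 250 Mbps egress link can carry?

Audio: 528 kbps = 0.528 Mbps.
Per-viewer media rate: 34.028 Mbps.
250 Mbps = 250.0 Mbps; 250.0 / 34.028 = 7.35 → 7 viewers.

7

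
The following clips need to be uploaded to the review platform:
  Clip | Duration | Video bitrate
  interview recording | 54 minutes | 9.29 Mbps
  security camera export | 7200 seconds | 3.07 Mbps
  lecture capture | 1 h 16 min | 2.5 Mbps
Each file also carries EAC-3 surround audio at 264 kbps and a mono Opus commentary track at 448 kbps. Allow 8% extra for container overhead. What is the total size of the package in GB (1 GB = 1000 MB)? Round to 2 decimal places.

10.03 GB

Audio total: 264 + 448 = 712 kbps = 0.712 Mbps.
interview recording: 10.002 Mbps × 3240 s × 1.08 = 34999.0 Mb
security camera export: 3.782 Mbps × 7200 s × 1.08 = 29408.8 Mb
lecture capture: 3.212 Mbps × 4560 s × 1.08 = 15818.5 Mb
Total: 80226.3 Mb = 10028.3 MB.
= 10.03 GB.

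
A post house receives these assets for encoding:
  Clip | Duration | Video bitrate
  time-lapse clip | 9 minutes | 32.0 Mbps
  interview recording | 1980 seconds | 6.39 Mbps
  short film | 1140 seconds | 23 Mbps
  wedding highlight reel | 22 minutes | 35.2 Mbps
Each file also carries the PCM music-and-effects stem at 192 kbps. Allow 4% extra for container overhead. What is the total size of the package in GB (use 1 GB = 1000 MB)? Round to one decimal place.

13.5 GB

Audio: 192 kbps = 0.192 Mbps.
time-lapse clip: 32.192 Mbps × 540 s × 1.04 = 18079.0 Mb
interview recording: 6.582 Mbps × 1980 s × 1.04 = 13553.7 Mb
short film: 23.192 Mbps × 1140 s × 1.04 = 27496.4 Mb
wedding highlight reel: 35.392 Mbps × 1320 s × 1.04 = 48586.1 Mb
Total: 107715.3 Mb = 13464.4 MB.
= 13.46 GB.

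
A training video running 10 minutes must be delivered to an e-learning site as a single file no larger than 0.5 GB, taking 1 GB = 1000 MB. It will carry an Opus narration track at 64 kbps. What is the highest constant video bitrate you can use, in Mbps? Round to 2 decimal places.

6.60 Mbps

Budget: 0.5 GB = 4000.0 Mb.
10 min = 600 s
Total bitrate budget: 4000.0 Mb / 600 s = 6.667 Mbps.
Audio: 64 kbps = 0.064 Mbps.
Video: 6.667 − 0.064 = 6.603 Mbps.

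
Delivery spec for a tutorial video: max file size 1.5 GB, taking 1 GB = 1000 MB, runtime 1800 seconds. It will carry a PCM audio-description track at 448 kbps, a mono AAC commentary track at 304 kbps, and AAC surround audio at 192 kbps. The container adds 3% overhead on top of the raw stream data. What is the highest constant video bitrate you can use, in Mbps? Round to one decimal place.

Budget: 1.5 GB = 12000.0 Mb.
Stream payload after overhead: 12000.0 / 1.03 = 11650.5 Mb.
Total bitrate budget: 11650.5 Mb / 1800 s = 6.472 Mbps.
Audio total: 448 + 304 + 192 = 944 kbps = 0.944 Mbps.
Video: 6.472 − 0.944 = 5.528 Mbps.

5.5 Mbps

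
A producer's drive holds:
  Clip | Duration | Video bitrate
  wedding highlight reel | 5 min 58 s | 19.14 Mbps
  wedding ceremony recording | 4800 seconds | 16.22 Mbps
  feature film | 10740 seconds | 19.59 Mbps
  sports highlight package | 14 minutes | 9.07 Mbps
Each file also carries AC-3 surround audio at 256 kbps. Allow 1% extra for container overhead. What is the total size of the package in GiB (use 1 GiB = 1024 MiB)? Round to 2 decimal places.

Audio: 256 kbps = 0.256 Mbps.
wedding highlight reel: 19.396 Mbps × 358 s × 1.01 = 7013.2 Mb
wedding ceremony recording: 16.476 Mbps × 4800 s × 1.01 = 79875.6 Mb
feature film: 19.846 Mbps × 10740 s × 1.01 = 215277.5 Mb
sports highlight package: 9.326 Mbps × 840 s × 1.01 = 7912.2 Mb
Total: 310078.5 Mb = 38759.8 MB.
= 36.10 GiB.

36.10 GiB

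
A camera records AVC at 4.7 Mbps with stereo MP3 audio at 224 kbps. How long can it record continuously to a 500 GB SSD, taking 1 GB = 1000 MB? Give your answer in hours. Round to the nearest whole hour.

226 hours

Audio: 224 kbps = 0.224 Mbps.
Total bitrate: 4.7 + 0.224 = 4.924 Mbps.
Capacity: 500 GB = 4,000,000 Mb.
Recording time: 4,000,000 / 4.924 = 812,348 s ≈ 226 hours.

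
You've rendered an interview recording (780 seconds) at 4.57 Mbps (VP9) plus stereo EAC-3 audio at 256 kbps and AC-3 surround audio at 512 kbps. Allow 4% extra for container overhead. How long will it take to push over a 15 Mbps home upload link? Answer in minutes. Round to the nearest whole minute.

5 minutes

Audio total: 256 + 512 = 768 kbps = 0.768 Mbps.
Total bitrate: 5.338 Mbps.
File: 5.338 Mbps × 780 s = 4163.6 Mb.
With 4% container overhead: ×1.04. → 4330.2 Mb.
At 15 Mbps: 4330.2 / 15 = 288.7 s ≈ 4.81 minutes.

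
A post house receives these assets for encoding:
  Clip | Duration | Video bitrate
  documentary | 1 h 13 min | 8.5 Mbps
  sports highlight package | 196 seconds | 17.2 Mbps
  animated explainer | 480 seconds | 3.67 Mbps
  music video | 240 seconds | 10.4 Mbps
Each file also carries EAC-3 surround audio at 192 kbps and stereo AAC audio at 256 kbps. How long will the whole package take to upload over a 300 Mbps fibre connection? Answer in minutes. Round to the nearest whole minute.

Audio total: 192 + 256 = 448 kbps = 0.448 Mbps.
documentary: 8.948 Mbps × 4380 s = 39192.2 Mb
sports highlight package: 17.648 Mbps × 196 s = 3459.0 Mb
animated explainer: 4.118 Mbps × 480 s = 1976.6 Mb
music video: 10.848 Mbps × 240 s = 2603.5 Mb
Total: 47231.4 Mb = 5903.9 MB.
At 300 Mbps: 47231.4 / 300 = 157 s ≈ 2.62 minutes.

3 minutes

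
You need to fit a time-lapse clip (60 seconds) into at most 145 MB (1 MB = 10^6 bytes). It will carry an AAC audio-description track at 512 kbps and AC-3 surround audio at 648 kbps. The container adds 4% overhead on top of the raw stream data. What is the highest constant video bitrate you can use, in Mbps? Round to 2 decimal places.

17.43 Mbps

Budget: 145 MB = 1160.0 Mb.
Stream payload after overhead: 1160.0 / 1.04 = 1115.4 Mb.
Total bitrate budget: 1115.4 Mb / 60 s = 18.590 Mbps.
Audio total: 512 + 648 = 1160 kbps = 1.160 Mbps.
Video: 18.590 − 1.160 = 17.430 Mbps.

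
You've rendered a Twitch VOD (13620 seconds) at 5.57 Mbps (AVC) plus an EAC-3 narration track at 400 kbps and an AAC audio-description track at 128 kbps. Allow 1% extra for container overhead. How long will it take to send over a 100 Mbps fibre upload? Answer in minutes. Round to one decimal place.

Audio total: 400 + 128 = 528 kbps = 0.528 Mbps.
Total bitrate: 6.098 Mbps.
File: 6.098 Mbps × 13620 s = 83054.8 Mb.
With 1% container overhead: ×1.01. → 83885.3 Mb.
At 100 Mbps: 83885.3 / 100 = 838.9 s ≈ 14 minutes.

14.0 minutes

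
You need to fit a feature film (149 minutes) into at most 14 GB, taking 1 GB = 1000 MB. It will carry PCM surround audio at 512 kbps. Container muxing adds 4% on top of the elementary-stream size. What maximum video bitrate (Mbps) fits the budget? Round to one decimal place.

Budget: 14 GB = 112000.0 Mb.
Stream payload after overhead: 112000.0 / 1.04 = 107692.3 Mb.
149 min = 8940 s
Total bitrate budget: 107692.3 Mb / 8940 s = 12.046 Mbps.
Audio: 512 kbps = 0.512 Mbps.
Video: 12.046 − 0.512 = 11.534 Mbps.

11.5 Mbps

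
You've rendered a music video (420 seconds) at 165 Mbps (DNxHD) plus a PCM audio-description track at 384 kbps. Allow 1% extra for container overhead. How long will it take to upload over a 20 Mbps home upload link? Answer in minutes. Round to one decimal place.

58.5 minutes

Audio: 384 kbps = 0.384 Mbps.
Total bitrate: 165.384 Mbps.
File: 165.384 Mbps × 420 s = 69461.3 Mb.
With 1% container overhead: ×1.01. → 70155.9 Mb.
At 20 Mbps: 70155.9 / 20 = 3507.8 s ≈ 58.5 minutes.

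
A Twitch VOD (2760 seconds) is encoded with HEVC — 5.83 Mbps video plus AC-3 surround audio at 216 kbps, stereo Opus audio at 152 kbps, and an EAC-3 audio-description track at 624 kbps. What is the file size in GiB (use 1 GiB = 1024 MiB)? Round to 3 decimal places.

Audio total: 216 + 152 + 624 = 992 kbps = 0.992 Mbps.
Total bitrate: 5.83 + 0.992 = 6.822 Mbps.
Stream data: 6.822 Mbps × 2760 s = 18828.7 Mb.
18,829 Mb = 2,353,590,000 bytes ÷ 1,073,741,824 = 2.192 GiB.

2.192 GiB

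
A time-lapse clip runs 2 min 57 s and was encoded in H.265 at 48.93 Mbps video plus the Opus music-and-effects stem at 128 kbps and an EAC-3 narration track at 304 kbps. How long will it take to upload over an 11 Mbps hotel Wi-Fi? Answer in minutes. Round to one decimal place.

2 min 57 s = 177 s
Audio total: 128 + 304 = 432 kbps = 0.432 Mbps.
Total bitrate: 49.362 Mbps.
File: 49.362 Mbps × 177 s = 8737.1 Mb.
At 11 Mbps: 8737.1 / 11 = 794.3 s ≈ 13.2 minutes.

13.2 minutes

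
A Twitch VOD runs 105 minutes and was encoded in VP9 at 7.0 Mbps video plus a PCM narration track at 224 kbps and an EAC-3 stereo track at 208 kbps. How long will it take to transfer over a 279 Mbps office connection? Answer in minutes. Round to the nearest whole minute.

3 minutes

105 min = 6300 s
Audio total: 224 + 208 = 432 kbps = 0.432 Mbps.
Total bitrate: 7.432 Mbps.
File: 7.432 Mbps × 6300 s = 46821.6 Mb.
At 279 Mbps: 46821.6 / 279 = 167.8 s ≈ 2.8 minutes.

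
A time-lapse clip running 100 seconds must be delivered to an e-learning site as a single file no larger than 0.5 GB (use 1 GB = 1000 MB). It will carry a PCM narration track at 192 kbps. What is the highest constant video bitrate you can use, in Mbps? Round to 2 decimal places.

39.81 Mbps

Budget: 0.5 GB = 4000.0 Mb.
Total bitrate budget: 4000.0 Mb / 100 s = 40.000 Mbps.
Audio: 192 kbps = 0.192 Mbps.
Video: 40.000 − 0.192 = 39.808 Mbps.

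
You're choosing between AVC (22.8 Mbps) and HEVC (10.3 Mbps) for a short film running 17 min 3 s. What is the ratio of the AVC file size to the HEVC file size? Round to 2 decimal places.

17 min 3 s = 1023 s
AVC: 22.800 Mbps × 1023 s = 23324.4 Mb = 2.916 GB.
HEVC: 10.300 Mbps × 1023 s = 10536.9 Mb = 1.317 GB.
Ratio: 2.916 / 1.317 = 2.214.

2.21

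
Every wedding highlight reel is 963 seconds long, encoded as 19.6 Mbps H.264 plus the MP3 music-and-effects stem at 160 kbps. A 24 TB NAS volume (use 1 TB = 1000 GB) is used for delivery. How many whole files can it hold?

Audio: 160 kbps = 0.160 Mbps.
Total bitrate: 19.760 Mbps.
Per item: 19.760 Mbps × 963 s = 19,029 Mb = 2,379 MB.
Capacity: 24 TB = 192,000,000 Mb; 10089.93 items → 10089 complete.

10089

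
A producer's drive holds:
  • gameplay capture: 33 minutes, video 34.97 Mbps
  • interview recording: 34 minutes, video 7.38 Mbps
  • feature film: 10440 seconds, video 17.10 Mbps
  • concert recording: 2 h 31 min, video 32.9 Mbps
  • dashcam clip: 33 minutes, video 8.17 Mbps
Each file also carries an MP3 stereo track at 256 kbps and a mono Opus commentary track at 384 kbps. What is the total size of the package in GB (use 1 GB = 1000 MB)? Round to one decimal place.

74.2 GB

Audio total: 256 + 384 = 640 kbps = 0.640 Mbps.
gameplay capture: 35.610 Mbps × 1980 s = 70507.8 Mb
interview recording: 8.020 Mbps × 2040 s = 16360.8 Mb
feature film: 17.740 Mbps × 10440 s = 185205.6 Mb
concert recording: 33.540 Mbps × 9060 s = 303872.4 Mb
dashcam clip: 8.810 Mbps × 1980 s = 17443.8 Mb
Total: 593390.4 Mb = 74173.8 MB.
= 74.17 GB.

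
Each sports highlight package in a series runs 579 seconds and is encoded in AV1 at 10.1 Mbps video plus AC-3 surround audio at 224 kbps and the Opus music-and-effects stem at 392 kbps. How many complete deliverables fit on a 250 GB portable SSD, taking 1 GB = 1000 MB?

Audio total: 224 + 392 = 616 kbps = 0.616 Mbps.
Total bitrate: 10.716 Mbps.
Per item: 10.716 Mbps × 579 s = 6,205 Mb = 775.6 MB.
Capacity: 250 GB = 2,000,000 Mb; 322.34 items → 322 complete.

322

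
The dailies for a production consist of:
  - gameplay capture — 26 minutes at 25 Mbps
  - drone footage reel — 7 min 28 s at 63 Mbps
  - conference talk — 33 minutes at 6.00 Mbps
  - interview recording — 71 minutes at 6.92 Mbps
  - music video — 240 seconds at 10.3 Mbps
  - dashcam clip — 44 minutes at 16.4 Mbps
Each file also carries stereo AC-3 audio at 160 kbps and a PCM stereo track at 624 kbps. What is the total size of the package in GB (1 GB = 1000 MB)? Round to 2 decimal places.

Audio total: 160 + 624 = 784 kbps = 0.784 Mbps.
gameplay capture: 25.784 Mbps × 1560 s = 40223.0 Mb
drone footage reel: 63.784 Mbps × 448 s = 28575.2 Mb
conference talk: 6.784 Mbps × 1980 s = 13432.3 Mb
interview recording: 7.704 Mbps × 4260 s = 32819.0 Mb
music video: 11.084 Mbps × 240 s = 2660.2 Mb
dashcam clip: 17.184 Mbps × 2640 s = 45365.8 Mb
Total: 163075.6 Mb = 20384.4 MB.
= 20.38 GB.

20.38 GB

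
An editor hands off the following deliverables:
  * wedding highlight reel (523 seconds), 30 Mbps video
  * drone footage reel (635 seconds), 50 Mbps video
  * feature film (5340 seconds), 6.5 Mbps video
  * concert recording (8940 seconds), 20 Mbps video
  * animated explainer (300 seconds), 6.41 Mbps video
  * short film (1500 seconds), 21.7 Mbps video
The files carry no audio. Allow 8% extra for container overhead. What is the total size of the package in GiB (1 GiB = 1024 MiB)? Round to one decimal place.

37.1 GiB

wedding highlight reel: 30.000 Mbps × 523 s × 1.08 = 16945.2 Mb
drone footage reel: 50.000 Mbps × 635 s × 1.08 = 34290.0 Mb
feature film: 6.500 Mbps × 5340 s × 1.08 = 37486.8 Mb
concert recording: 20.000 Mbps × 8940 s × 1.08 = 193104.0 Mb
animated explainer: 6.410 Mbps × 300 s × 1.08 = 2076.8 Mb
short film: 21.700 Mbps × 1500 s × 1.08 = 35154.0 Mb
Total: 319056.8 Mb = 39882.1 MB.
= 37.14 GiB.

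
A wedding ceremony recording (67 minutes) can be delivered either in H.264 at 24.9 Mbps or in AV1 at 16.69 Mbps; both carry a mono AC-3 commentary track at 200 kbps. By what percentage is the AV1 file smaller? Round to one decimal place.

32.7%

67 min = 4020 s
Audio: 200 kbps = 0.200 Mbps.
H.264: 25.100 Mbps × 4020 s = 100902.0 Mb = 12.613 GB.
AV1: 16.890 Mbps × 4020 s = 67897.8 Mb = 8.487 GB.
Reduction: (1 − 8.487/12.613) × 100 = 32.71%.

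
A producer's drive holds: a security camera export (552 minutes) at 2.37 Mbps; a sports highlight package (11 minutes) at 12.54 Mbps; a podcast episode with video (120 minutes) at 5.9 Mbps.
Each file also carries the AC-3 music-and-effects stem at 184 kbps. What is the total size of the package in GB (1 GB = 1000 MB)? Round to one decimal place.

17.1 GB

Audio: 184 kbps = 0.184 Mbps.
security camera export: 2.554 Mbps × 33120 s = 84588.5 Mb
sports highlight package: 12.724 Mbps × 660 s = 8397.8 Mb
podcast episode with video: 6.084 Mbps × 7200 s = 43804.8 Mb
Total: 136791.1 Mb = 17098.9 MB.
= 17.10 GB.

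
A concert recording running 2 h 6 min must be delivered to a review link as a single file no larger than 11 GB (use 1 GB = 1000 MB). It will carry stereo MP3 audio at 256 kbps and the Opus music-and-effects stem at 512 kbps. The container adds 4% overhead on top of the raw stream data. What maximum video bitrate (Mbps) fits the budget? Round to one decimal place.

Budget: 11 GB = 88000.0 Mb.
Stream payload after overhead: 88000.0 / 1.04 = 84615.4 Mb.
2 h 6 min = 126 min = 7560 s
Total bitrate budget: 84615.4 Mb / 7560 s = 11.193 Mbps.
Audio total: 256 + 512 = 768 kbps = 0.768 Mbps.
Video: 11.193 − 0.768 = 10.425 Mbps.

10.4 Mbps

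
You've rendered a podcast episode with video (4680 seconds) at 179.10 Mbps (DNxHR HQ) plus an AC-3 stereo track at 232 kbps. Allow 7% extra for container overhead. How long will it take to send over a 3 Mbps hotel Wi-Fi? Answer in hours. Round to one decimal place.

83.2 hours

Audio: 232 kbps = 0.232 Mbps.
Total bitrate: 179.332 Mbps.
File: 179.332 Mbps × 4680 s = 839273.8 Mb.
With 7% container overhead: ×1.07. → 898022.9 Mb.
At 3 Mbps: 898022.9 / 3 = 299341.0 s ≈ 83.2 hours.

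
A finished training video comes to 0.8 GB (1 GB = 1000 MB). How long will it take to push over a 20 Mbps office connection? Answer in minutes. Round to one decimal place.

File: 0.8 GB = 6400.0 Mb.
At 20 Mbps: 6400.0 / 20 = 320.0 s ≈ 5.33 minutes.

5.3 minutes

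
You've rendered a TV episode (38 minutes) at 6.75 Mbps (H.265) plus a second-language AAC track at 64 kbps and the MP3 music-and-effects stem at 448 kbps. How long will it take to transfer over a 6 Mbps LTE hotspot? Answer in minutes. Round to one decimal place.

38 min = 2280 s
Audio total: 64 + 448 = 512 kbps = 0.512 Mbps.
Total bitrate: 7.262 Mbps.
File: 7.262 Mbps × 2280 s = 16557.4 Mb.
At 6 Mbps: 16557.4 / 6 = 2759.6 s ≈ 46 minutes.

46.0 minutes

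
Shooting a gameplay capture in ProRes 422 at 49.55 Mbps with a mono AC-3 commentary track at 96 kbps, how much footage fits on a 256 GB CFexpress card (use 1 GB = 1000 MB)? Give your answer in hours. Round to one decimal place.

Audio: 96 kbps = 0.096 Mbps.
Total bitrate: 49.55 + 0.096 = 49.646 Mbps.
Capacity: 256 GB = 2,048,000 Mb.
Recording time: 2,048,000 / 49.646 = 41,252 s ≈ 11.5 hours.

11.5 hours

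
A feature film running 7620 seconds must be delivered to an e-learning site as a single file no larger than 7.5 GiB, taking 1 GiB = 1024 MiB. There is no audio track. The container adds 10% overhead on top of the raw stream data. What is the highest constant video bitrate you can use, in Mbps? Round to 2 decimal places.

Budget: 7.5 GiB = 64424.5 Mb.
Stream payload after overhead: 64424.5 / 1.10 = 58567.7 Mb.
Total bitrate budget: 58567.7 Mb / 7620 s = 7.686 Mbps.

7.69 Mbps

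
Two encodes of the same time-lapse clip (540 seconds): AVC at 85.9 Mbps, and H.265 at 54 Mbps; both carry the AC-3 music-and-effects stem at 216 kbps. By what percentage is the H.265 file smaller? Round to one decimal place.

Audio: 216 kbps = 0.216 Mbps.
AVC: 86.116 Mbps × 540 s = 46502.6 Mb = 5.813 GB.
H.265: 54.216 Mbps × 540 s = 29276.6 Mb = 3.660 GB.
Reduction: (1 − 3.660/5.813) × 100 = 37.04%.

37.0%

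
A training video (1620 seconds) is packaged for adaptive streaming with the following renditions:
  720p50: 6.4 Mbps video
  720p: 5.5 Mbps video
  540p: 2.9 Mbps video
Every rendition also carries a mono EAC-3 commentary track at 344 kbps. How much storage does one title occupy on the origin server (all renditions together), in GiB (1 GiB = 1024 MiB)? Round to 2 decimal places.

2.99 GiB

Audio: 344 kbps = 0.344 Mbps.
Sum of rendition bitrates: (6.4+0.344) + (5.5+0.344) + (2.9+0.344) = 15.832 Mbps.
× 1620 s = 25,648 Mb = 3,206 MB = 2.986 GiB.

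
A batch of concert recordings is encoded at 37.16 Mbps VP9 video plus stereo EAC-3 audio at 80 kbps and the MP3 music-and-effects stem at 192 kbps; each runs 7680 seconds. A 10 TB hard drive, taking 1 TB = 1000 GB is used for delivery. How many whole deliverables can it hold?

Audio total: 80 + 192 = 272 kbps = 0.272 Mbps.
Total bitrate: 37.432 Mbps.
Per item: 37.432 Mbps × 7680 s = 287,478 Mb = 35,935 MB.
Capacity: 10 TB = 80,000,000 Mb; 278.28 items → 278 complete.

278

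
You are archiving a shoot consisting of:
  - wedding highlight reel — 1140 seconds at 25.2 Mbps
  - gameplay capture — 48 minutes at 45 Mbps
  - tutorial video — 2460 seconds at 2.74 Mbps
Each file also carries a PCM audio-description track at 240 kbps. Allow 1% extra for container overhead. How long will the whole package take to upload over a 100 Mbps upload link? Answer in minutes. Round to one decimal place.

28.0 minutes

Audio: 240 kbps = 0.240 Mbps.
wedding highlight reel: 25.440 Mbps × 1140 s × 1.01 = 29291.6 Mb
gameplay capture: 45.240 Mbps × 2880 s × 1.01 = 131594.1 Mb
tutorial video: 2.980 Mbps × 2460 s × 1.01 = 7404.1 Mb
Total: 168289.8 Mb = 21036.2 MB.
At 100 Mbps: 168289.8 / 100 = 1683 s ≈ 28 minutes.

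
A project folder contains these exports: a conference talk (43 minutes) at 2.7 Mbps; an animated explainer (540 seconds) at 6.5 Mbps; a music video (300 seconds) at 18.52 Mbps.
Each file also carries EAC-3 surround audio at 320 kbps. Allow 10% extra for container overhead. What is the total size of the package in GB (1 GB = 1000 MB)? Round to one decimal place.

Audio: 320 kbps = 0.320 Mbps.
conference talk: 3.020 Mbps × 2580 s × 1.10 = 8570.8 Mb
animated explainer: 6.820 Mbps × 540 s × 1.10 = 4051.1 Mb
music video: 18.840 Mbps × 300 s × 1.10 = 6217.2 Mb
Total: 18839.0 Mb = 2354.9 MB.
= 2.355 GB.

2.4 GB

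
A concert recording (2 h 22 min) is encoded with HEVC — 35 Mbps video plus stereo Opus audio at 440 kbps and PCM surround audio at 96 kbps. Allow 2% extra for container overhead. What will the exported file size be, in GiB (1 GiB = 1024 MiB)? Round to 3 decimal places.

2 h 22 min = 142 min = 8520 s
Audio total: 440 + 96 = 536 kbps = 0.536 Mbps.
Total bitrate: 35 + 0.536 = 35.536 Mbps.
Stream data: 35.536 Mbps × 8520 s = 302766.7 Mb.
With 2% container overhead: ×1.02.
308,822 Mb = 38,602,756,800 bytes ÷ 1,073,741,824 = 35.95 GiB.

35.952 GiB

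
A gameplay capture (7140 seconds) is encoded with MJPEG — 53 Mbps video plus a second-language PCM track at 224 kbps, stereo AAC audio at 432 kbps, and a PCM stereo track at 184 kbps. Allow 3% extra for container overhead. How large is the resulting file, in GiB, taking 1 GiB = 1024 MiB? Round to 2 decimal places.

46.09 GiB

Audio total: 224 + 432 + 184 = 840 kbps = 0.840 Mbps.
Total bitrate: 53 + 0.840 = 53.840 Mbps.
Stream data: 53.840 Mbps × 7140 s = 384417.6 Mb.
With 3% container overhead: ×1.03.
395,950 Mb = 49,493,766,000 bytes ÷ 1,073,741,824 = 46.09 GiB.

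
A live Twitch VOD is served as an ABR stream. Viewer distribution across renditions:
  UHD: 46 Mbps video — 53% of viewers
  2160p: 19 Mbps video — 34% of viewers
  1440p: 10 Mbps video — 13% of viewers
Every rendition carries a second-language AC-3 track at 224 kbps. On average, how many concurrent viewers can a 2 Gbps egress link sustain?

61

Audio: 224 kbps = 0.224 Mbps.
Average per-viewer bitrate: 0.53×46.224 + 0.34×19.224 + 0.13×10.224 = 32.364 Mbps.
2 Gbps = 2,000 Mbps; 2,000 / 32.364 = 61.80 → 61.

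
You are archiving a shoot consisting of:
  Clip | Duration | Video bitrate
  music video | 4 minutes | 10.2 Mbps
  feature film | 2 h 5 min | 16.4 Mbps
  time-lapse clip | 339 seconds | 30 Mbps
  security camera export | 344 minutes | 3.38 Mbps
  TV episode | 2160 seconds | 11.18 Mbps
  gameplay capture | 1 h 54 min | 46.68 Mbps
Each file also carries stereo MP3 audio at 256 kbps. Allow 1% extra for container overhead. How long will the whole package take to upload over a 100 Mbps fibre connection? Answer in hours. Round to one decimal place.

1.6 hours

Audio: 256 kbps = 0.256 Mbps.
music video: 10.456 Mbps × 240 s × 1.01 = 2534.5 Mb
feature film: 16.656 Mbps × 7500 s × 1.01 = 126169.2 Mb
time-lapse clip: 30.256 Mbps × 339 s × 1.01 = 10359.4 Mb
security camera export: 3.636 Mbps × 20640 s × 1.01 = 75797.5 Mb
TV episode: 11.436 Mbps × 2160 s × 1.01 = 24948.8 Mb
gameplay capture: 46.936 Mbps × 6840 s × 1.01 = 324252.7 Mb
Total: 564062.0 Mb = 70507.8 MB.
At 100 Mbps: 564062.0 / 100 = 5641 s ≈ 1.57 hours.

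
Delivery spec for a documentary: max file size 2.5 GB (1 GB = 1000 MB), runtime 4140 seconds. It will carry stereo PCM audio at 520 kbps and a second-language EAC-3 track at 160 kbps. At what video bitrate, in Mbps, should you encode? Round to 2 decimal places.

4.15 Mbps

Budget: 2.5 GB = 20000.0 Mb.
Total bitrate budget: 20000.0 Mb / 4140 s = 4.831 Mbps.
Audio total: 520 + 160 = 680 kbps = 0.680 Mbps.
Video: 4.831 − 0.680 = 4.151 Mbps.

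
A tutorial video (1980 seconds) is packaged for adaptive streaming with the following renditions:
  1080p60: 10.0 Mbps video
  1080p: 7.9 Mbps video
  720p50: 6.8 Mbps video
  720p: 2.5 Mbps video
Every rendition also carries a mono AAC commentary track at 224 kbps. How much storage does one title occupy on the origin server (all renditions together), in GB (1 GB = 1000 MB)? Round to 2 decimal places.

6.95 GB

Audio: 224 kbps = 0.224 Mbps.
Sum of rendition bitrates: (10.0+0.224) + (7.9+0.224) + (6.8+0.224) + (2.5+0.224) = 28.096 Mbps.
× 1980 s = 55,630 Mb = 6,954 MB = 6.954 GB.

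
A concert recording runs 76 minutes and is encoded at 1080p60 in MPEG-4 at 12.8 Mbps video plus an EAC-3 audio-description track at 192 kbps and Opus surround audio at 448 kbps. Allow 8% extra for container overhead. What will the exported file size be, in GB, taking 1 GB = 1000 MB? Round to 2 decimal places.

8.27 GB

76 min = 4560 s
Audio total: 192 + 448 = 640 kbps = 0.640 Mbps.
Total bitrate: 12.8 + 0.640 = 13.440 Mbps.
Stream data: 13.440 Mbps × 4560 s = 61286.4 Mb.
With 8% container overhead: ×1.08.
66,189 Mb ÷ 8 = 8,274 MB → 8.274 GB.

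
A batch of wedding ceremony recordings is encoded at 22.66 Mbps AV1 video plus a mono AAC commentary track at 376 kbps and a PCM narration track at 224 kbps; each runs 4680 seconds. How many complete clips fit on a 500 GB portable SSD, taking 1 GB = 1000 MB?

36

Audio total: 376 + 224 = 600 kbps = 0.600 Mbps.
Total bitrate: 23.260 Mbps.
Per item: 23.260 Mbps × 4680 s = 108,857 Mb = 13,607 MB.
Capacity: 500 GB = 4,000,000 Mb; 36.75 items → 36 complete.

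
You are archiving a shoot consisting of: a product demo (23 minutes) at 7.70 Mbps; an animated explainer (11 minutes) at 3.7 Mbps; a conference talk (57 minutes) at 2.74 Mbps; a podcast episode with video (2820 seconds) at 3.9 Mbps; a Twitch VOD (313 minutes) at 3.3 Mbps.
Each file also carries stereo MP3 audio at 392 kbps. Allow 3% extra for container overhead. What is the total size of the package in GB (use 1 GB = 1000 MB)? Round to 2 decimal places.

Audio: 392 kbps = 0.392 Mbps.
product demo: 8.092 Mbps × 1380 s × 1.03 = 11502.0 Mb
animated explainer: 4.092 Mbps × 660 s × 1.03 = 2781.7 Mb
conference talk: 3.132 Mbps × 3420 s × 1.03 = 11032.8 Mb
podcast episode with video: 4.292 Mbps × 2820 s × 1.03 = 12466.5 Mb
Twitch VOD: 3.692 Mbps × 18780 s × 1.03 = 71415.8 Mb
Total: 109198.9 Mb = 13649.9 MB.
= 13.65 GB.

13.65 GB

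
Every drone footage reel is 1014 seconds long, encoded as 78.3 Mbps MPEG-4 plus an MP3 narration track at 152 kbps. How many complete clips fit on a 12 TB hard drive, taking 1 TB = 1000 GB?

Audio: 152 kbps = 0.152 Mbps.
Total bitrate: 78.452 Mbps.
Per item: 78.452 Mbps × 1014 s = 79,550 Mb = 9,944 MB.
Capacity: 12 TB = 96,000,000 Mb; 1206.78 items → 1206 complete.

1206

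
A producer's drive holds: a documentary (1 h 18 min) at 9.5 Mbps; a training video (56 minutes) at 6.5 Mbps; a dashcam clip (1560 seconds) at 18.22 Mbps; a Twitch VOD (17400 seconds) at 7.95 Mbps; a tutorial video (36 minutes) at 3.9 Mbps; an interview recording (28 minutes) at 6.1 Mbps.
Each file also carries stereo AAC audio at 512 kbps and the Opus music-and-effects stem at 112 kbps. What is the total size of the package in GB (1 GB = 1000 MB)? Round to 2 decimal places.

33.87 GB

Audio total: 512 + 112 = 624 kbps = 0.624 Mbps.
documentary: 10.124 Mbps × 4680 s = 47380.3 Mb
training video: 7.124 Mbps × 3360 s = 23936.6 Mb
dashcam clip: 18.844 Mbps × 1560 s = 29396.6 Mb
Twitch VOD: 8.574 Mbps × 17400 s = 149187.6 Mb
tutorial video: 4.524 Mbps × 2160 s = 9771.8 Mb
interview recording: 6.724 Mbps × 1680 s = 11296.3 Mb
Total: 270969.4 Mb = 33871.2 MB.
= 33.87 GB.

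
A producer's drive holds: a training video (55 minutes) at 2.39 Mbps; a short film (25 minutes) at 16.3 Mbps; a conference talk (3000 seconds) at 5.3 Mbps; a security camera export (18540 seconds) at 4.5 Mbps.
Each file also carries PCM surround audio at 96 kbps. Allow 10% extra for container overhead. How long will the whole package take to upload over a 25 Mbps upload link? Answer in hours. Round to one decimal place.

Audio: 96 kbps = 0.096 Mbps.
training video: 2.486 Mbps × 3300 s × 1.10 = 9024.2 Mb
short film: 16.396 Mbps × 1500 s × 1.10 = 27053.4 Mb
conference talk: 5.396 Mbps × 3000 s × 1.10 = 17806.8 Mb
security camera export: 4.596 Mbps × 18540 s × 1.10 = 93730.8 Mb
Total: 147615.2 Mb = 18451.9 MB.
At 25 Mbps: 147615.2 / 25 = 5905 s ≈ 1.64 hours.

1.6 hours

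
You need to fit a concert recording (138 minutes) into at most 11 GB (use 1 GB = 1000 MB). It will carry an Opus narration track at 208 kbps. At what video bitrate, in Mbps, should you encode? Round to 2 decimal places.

10.42 Mbps

Budget: 11 GB = 88000.0 Mb.
138 min = 8280 s
Total bitrate budget: 88000.0 Mb / 8280 s = 10.628 Mbps.
Audio: 208 kbps = 0.208 Mbps.
Video: 10.628 − 0.208 = 10.420 Mbps.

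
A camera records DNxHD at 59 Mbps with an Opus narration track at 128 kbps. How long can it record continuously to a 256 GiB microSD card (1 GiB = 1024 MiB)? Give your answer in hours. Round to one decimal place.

Audio: 128 kbps = 0.128 Mbps.
Total bitrate: 59 + 0.128 = 59.128 Mbps.
Capacity: 256 GiB = 2,199,023 Mb.
Recording time: 2,199,023 / 59.128 = 37,191 s ≈ 10.3 hours.

10.3 hours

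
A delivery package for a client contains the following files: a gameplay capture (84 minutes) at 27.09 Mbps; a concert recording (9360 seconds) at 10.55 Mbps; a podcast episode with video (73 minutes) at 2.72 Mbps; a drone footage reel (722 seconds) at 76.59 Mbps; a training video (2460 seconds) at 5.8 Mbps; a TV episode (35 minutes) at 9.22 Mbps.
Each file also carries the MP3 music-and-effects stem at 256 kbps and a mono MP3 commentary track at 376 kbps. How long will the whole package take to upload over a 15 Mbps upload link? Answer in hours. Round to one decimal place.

Audio total: 256 + 376 = 632 kbps = 0.632 Mbps.
gameplay capture: 27.722 Mbps × 5040 s = 139718.9 Mb
concert recording: 11.182 Mbps × 9360 s = 104663.5 Mb
podcast episode with video: 3.352 Mbps × 4380 s = 14681.8 Mb
drone footage reel: 77.222 Mbps × 722 s = 55754.3 Mb
training video: 6.432 Mbps × 2460 s = 15822.7 Mb
TV episode: 9.852 Mbps × 2100 s = 20689.2 Mb
Total: 351330.4 Mb = 43916.3 MB.
At 15 Mbps: 351330.4 / 15 = 23422 s ≈ 6.51 hours.

6.5 hours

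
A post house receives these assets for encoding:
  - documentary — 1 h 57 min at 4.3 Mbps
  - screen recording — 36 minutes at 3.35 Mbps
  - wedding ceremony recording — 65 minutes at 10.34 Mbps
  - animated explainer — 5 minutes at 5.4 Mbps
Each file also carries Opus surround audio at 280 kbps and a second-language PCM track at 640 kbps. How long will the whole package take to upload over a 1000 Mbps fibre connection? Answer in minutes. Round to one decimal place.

Audio total: 280 + 640 = 920 kbps = 0.920 Mbps.
documentary: 5.220 Mbps × 7020 s = 36644.4 Mb
screen recording: 4.270 Mbps × 2160 s = 9223.2 Mb
wedding ceremony recording: 11.260 Mbps × 3900 s = 43914.0 Mb
animated explainer: 6.320 Mbps × 300 s = 1896.0 Mb
Total: 91677.6 Mb = 11459.7 MB.
At 1000 Mbps: 91677.6 / 1000 = 92 s ≈ 1.53 minutes.

1.5 minutes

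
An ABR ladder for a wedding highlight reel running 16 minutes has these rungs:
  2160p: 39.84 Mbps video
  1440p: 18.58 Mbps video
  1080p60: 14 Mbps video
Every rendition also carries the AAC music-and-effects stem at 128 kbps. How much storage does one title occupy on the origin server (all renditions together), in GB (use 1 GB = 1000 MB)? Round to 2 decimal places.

8.74 GB

16 min = 960 s
Audio: 128 kbps = 0.128 Mbps.
Sum of rendition bitrates: (39.84+0.128) + (18.58+0.128) + (14+0.128) = 72.804 Mbps.
× 960 s = 69,892 Mb = 8,736 MB = 8.736 GB.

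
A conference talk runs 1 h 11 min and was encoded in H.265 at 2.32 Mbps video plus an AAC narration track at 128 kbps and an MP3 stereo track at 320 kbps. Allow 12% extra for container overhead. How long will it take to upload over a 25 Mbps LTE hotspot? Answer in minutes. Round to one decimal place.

1 h 11 min = 71 min = 4260 s
Audio total: 128 + 320 = 448 kbps = 0.448 Mbps.
Total bitrate: 2.768 Mbps.
File: 2.768 Mbps × 4260 s = 11791.7 Mb.
With 12% container overhead: ×1.12. → 13206.7 Mb.
At 25 Mbps: 13206.7 / 25 = 528.3 s ≈ 8.8 minutes.

8.8 minutes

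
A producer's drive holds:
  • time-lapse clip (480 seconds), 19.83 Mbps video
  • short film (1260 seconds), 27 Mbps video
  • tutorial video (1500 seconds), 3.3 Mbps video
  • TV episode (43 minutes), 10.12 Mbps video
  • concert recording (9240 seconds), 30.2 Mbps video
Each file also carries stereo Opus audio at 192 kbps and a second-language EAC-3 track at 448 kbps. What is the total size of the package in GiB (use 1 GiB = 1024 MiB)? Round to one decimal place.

Audio total: 192 + 448 = 640 kbps = 0.640 Mbps.
time-lapse clip: 20.470 Mbps × 480 s = 9825.6 Mb
short film: 27.640 Mbps × 1260 s = 34826.4 Mb
tutorial video: 3.940 Mbps × 1500 s = 5910.0 Mb
TV episode: 10.760 Mbps × 2580 s = 27760.8 Mb
concert recording: 30.840 Mbps × 9240 s = 284961.6 Mb
Total: 363284.4 Mb = 45410.6 MB.
= 42.29 GiB.

42.3 GiB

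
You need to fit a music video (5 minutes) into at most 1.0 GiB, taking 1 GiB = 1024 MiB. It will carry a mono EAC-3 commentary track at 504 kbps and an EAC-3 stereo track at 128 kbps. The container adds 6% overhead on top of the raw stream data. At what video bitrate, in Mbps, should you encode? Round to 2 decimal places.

26.38 Mbps

Budget: 1.0 GiB = 8589.9 Mb.
Stream payload after overhead: 8589.9 / 1.06 = 8103.7 Mb.
5 min = 300 s
Total bitrate budget: 8103.7 Mb / 300 s = 27.012 Mbps.
Audio total: 504 + 128 = 632 kbps = 0.632 Mbps.
Video: 27.012 − 0.632 = 26.380 Mbps.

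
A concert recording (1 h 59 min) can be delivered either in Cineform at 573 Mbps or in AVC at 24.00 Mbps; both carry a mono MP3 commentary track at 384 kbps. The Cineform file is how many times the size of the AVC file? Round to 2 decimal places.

1 h 59 min = 119 min = 7140 s
Audio: 384 kbps = 0.384 Mbps.
Cineform: 573.384 Mbps × 7140 s = 4093961.8 Mb = 511.745 GB.
AVC: 24.384 Mbps × 7140 s = 174101.8 Mb = 21.763 GB.
Ratio: 511.745 / 21.763 = 23.515.

23.51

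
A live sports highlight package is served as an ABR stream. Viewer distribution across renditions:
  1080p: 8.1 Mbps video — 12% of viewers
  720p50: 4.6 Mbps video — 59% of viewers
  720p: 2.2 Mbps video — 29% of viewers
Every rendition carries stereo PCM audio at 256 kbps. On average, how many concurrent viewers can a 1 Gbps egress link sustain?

218

Audio: 256 kbps = 0.256 Mbps.
Average per-viewer bitrate: 0.12×8.356 + 0.59×4.856 + 0.29×2.456 = 4.580 Mbps.
1 Gbps = 1,000 Mbps; 1,000 / 4.580 = 218.34 → 218.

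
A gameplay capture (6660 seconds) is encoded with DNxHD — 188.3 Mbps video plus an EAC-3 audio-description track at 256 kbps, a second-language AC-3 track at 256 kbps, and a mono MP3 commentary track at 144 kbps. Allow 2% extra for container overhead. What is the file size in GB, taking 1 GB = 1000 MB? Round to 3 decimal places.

160.452 GB

Audio total: 256 + 256 + 144 = 656 kbps = 0.656 Mbps.
Total bitrate: 188.3 + 0.656 = 188.956 Mbps.
Stream data: 188.956 Mbps × 6660 s = 1258447.0 Mb.
With 2% container overhead: ×1.02.
1,283,616 Mb ÷ 8 = 160,452 MB → 160.5 GB.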